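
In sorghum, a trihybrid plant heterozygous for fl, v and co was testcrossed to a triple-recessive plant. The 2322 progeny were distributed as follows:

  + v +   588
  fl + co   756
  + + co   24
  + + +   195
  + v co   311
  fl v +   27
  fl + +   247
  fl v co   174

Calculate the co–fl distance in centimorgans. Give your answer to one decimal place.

26.2 centimorgans

The two most frequent reciprocal classes, + v + and fl + co, are the parental types, so the F1 was + v + / fl + co.
The two rarest classes, fl v + and + + co, are the double crossovers. Comparing them with the parentals, only the fl allele has switched, so fl is the middle locus and the order is co – fl – v.
Crossovers in the co–fl interval produce the single-crossover classes + v co and fl + + (311 + 247 = 558) plus the double crossovers (51).
RF(co–fl) = (558 + 51) / 2322 = 609/2322 = 0.2623 → 26.2 centimorgans.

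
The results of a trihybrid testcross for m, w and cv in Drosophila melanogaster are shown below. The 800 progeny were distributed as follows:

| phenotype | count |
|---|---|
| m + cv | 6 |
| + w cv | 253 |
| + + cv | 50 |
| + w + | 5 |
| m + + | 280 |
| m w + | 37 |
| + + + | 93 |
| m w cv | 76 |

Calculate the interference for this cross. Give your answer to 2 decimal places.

0.50

The two most frequent reciprocal classes, m + + and + w cv, are the parental types, so the F1 was m + + / + w cv.
The two rarest classes, m + cv and + w +, are the double crossovers. Comparing them with the parentals, only the cv allele has switched, so cv is the middle locus and the order is m – cv – w.
m–cv: (169 + 11)/800 = 0.2250; cv–w: (87 + 11)/800 = 0.1225.
Expected DCO frequency = 0.2250 × 0.1225 ≈ 0.02756; observed = 11/800 ≈ 0.01375.
Coefficient of coincidence = 0.01375/0.02756 ≈ 0.50; interference = 1 − 0.50 = 0.50.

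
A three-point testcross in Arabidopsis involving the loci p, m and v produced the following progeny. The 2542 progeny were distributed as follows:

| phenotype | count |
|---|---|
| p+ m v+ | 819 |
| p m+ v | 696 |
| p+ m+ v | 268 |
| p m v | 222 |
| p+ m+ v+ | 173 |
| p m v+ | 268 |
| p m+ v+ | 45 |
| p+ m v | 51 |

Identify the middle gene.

The two most frequent reciprocal classes, p m+ v and p+ m v+, are the parental types, so the F1 was p m+ v / p+ m v+.
The two rarest classes, p m+ v+ and p+ m v, are the double crossovers. Comparing them with the parentals, only the v allele has switched, so v is the middle locus and the order is m – v – p.

v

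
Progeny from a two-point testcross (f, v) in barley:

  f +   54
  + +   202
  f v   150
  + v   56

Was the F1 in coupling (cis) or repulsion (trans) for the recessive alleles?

The two most frequent classes are + + (202) and f v (150); these are the parental (non-recombinant) types.
So the F1 carried + + on one chromosome and f v on the other — the recessive alleles are on the same chromosome (cis / coupling).

cis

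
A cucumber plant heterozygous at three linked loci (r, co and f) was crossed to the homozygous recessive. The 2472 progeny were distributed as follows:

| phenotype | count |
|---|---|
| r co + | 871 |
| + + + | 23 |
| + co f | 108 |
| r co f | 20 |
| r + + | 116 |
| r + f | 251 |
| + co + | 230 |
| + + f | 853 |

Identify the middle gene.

The two most frequent reciprocal classes, + + f and r co +, are the parental types, so the F1 was + + f / r co +.
The two rarest classes, + + + and r co f, are the double crossovers. Comparing them with the parentals, only the f allele has switched, so f is the middle locus and the order is co – f – r.

f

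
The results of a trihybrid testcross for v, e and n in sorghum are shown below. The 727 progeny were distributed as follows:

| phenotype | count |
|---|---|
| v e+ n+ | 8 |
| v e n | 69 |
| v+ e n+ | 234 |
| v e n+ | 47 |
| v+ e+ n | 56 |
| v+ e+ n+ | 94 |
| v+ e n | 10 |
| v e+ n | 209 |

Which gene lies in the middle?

The two most frequent reciprocal classes, v+ e n+ and v e+ n, are the parental types, so the F1 was v+ e n+ / v e+ n.
The two rarest classes, v+ e n and v e+ n+, are the double crossovers. Comparing them with the parentals, only the n allele has switched, so n is the middle locus and the order is e – n – v.

n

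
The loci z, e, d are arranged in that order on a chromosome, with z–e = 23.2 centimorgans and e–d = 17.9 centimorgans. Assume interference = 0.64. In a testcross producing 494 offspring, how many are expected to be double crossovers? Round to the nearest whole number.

7

Map distances give recombination frequencies of 0.232 and 0.179 for the two intervals.
With interference 0.64 (so coincidence = 0.36), expected double-crossover frequency = 0.232 × 0.179 × 0.36 = 0.01495.
Expected number = 0.01495 × 494 = 7.39 ≈ 7.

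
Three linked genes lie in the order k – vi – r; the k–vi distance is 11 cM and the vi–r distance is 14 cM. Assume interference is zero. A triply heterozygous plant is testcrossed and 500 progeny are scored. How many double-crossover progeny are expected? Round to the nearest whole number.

Map distances give recombination frequencies of 0.110 and 0.140 for the two intervals.
With no interference, expected double-crossover frequency = 0.110 × 0.140 = 0.01540.
Expected number = 0.01540 × 500 = 7.70 ≈ 8.

8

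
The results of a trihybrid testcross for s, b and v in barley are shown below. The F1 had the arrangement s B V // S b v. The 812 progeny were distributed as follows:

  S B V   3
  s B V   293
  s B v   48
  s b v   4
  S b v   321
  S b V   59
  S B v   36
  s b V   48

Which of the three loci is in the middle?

s

The two rarest classes, S B V and s b v, are the double crossovers. Comparing them with the parentals, only the s allele has switched, so s is the middle locus and the order is b – s – v.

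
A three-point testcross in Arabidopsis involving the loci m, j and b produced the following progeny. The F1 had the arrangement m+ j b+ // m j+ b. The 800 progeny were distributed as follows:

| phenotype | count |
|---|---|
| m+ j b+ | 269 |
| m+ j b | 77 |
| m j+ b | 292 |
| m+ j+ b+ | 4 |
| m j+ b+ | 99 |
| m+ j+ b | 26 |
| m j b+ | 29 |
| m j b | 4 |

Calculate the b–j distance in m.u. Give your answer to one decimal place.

23.0 m.u.

The two rarest classes, m+ j+ b+ and m j b, are the double crossovers. Comparing them with the parentals, only the j allele has switched, so j is the middle locus and the order is b – j – m.
Crossovers in the b–j interval produce the single-crossover classes m+ j b and m j+ b+ (77 + 99 = 176) plus the double crossovers (8).
RF(b–j) = (176 + 8) / 800 = 184/800 = 0.2300 → 23.0 m.u.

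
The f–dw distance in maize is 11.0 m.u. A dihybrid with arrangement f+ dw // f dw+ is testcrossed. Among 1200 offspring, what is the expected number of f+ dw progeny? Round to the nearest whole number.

534

A map distance of 11.0 m.u. corresponds to a recombination frequency of 0.110.
The F1 is f+ dw / f dw+, so f+ dw is a parental gamete class with expected frequency (1 − r)/2 = 0.890/2 = 0.4450.
Expected number = 0.4450 × 1200 = 534.00 ≈ 534.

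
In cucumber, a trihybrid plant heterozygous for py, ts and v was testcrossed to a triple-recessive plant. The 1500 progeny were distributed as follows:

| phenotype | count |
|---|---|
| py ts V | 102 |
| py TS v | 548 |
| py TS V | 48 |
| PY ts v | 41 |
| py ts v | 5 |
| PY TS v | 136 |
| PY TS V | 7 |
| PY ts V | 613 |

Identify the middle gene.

The two most frequent reciprocal classes, py TS v and PY ts V, are the parental types, so the F1 was py TS v / PY ts V.
The two rarest classes, py ts v and PY TS V, are the double crossovers. Comparing them with the parentals, only the ts allele has switched, so ts is the middle locus and the order is py – ts – v.

ts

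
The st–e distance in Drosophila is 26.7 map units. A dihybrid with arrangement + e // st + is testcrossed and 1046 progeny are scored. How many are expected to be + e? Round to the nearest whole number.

383

A map distance of 26.7 map units corresponds to a recombination frequency of 0.267.
The F1 is + e / st +, so + e is a parental gamete class with expected frequency (1 − r)/2 = 0.733/2 = 0.3665.
Expected number = 0.3665 × 1046 = 383.36 ≈ 383.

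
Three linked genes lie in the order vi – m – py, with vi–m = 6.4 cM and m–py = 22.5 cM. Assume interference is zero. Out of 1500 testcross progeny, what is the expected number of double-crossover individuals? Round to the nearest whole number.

22

Map distances give recombination frequencies of 0.064 and 0.225 for the two intervals.
With no interference, expected double-crossover frequency = 0.064 × 0.225 = 0.01440.
Expected number = 0.01440 × 1500 = 21.60 ≈ 22.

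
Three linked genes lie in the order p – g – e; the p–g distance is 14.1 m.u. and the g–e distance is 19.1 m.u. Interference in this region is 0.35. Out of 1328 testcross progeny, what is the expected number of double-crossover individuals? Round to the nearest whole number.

Map distances give recombination frequencies of 0.141 and 0.191 for the two intervals.
With interference 0.35 (so coincidence = 0.65), expected double-crossover frequency = 0.141 × 0.191 × 0.65 = 0.01751.
Expected number = 0.01751 × 1328 = 23.25 ≈ 23.

23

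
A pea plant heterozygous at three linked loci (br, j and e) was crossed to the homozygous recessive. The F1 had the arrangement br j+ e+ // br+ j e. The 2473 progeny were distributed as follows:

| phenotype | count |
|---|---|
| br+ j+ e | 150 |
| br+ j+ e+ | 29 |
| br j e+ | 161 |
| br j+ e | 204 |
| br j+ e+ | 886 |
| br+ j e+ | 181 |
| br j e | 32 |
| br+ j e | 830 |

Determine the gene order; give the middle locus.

The two rarest classes, br+ j+ e+ and br j e, are the double crossovers. Comparing them with the parentals, only the br allele has switched, so br is the middle locus and the order is e – br – j.

br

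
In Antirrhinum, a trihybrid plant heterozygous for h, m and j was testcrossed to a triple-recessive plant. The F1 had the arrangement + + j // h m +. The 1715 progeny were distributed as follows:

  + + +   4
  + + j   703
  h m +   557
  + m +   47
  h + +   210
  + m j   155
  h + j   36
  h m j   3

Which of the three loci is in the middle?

The two rarest classes, + + + and h m j, are the double crossovers. Comparing them with the parentals, only the j allele has switched, so j is the middle locus and the order is h – j – m.

j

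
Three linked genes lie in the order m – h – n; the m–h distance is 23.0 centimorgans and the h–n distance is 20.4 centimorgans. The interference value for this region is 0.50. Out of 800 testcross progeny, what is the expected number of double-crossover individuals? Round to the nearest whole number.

Map distances give recombination frequencies of 0.230 and 0.204 for the two intervals.
With interference 0.50 (so coincidence = 0.50), expected double-crossover frequency = 0.230 × 0.204 × 0.50 = 0.02346.
Expected number = 0.02346 × 800 = 18.77 ≈ 19.

19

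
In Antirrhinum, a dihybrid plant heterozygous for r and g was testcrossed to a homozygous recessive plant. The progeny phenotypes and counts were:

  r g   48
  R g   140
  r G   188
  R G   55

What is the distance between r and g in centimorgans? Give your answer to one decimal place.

23.9 centimorgans

The two most frequent classes, R g (140) and r G (188), are the parental types, so the F1 was R g / r G.
The recombinant classes are R G and r g: 55 + 48 = 103.
Recombination frequency = 103/431 = 0.2390 ≈ 23.9%, i.e. 23.9 centimorgans.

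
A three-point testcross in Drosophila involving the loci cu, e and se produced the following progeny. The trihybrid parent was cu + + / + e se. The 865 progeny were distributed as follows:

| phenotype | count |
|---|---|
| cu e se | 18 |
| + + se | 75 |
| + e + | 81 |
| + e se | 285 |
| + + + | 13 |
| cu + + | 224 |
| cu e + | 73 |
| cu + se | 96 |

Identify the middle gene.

cu

The two rarest classes, + + + and cu e se, are the double crossovers. Comparing them with the parentals, only the cu allele has switched, so cu is the middle locus and the order is se – cu – e.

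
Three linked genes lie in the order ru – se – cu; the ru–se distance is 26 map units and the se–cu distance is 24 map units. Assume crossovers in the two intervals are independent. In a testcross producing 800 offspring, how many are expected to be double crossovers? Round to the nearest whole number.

Map distances give recombination frequencies of 0.260 and 0.240 for the two intervals.
With no interference, expected double-crossover frequency = 0.260 × 0.240 = 0.06240.
Expected number = 0.06240 × 800 = 49.92 ≈ 50.

50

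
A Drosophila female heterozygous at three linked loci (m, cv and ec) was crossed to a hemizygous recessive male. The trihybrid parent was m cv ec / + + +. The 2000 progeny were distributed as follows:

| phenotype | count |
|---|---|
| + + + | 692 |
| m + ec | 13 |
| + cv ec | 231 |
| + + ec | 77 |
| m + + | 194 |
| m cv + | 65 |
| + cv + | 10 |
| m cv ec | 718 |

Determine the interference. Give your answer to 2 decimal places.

The two rarest classes, m + ec and + cv +, are the double crossovers. Comparing them with the parentals, only the cv allele has switched, so cv is the middle locus and the order is ec – cv – m.
ec–cv: (142 + 23)/2000 = 0.0825; cv–m: (425 + 23)/2000 = 0.2240.
Expected DCO frequency = 0.0825 × 0.2240 ≈ 0.01848; observed = 23/2000 ≈ 0.01150.
Coefficient of coincidence = 0.01150/0.01848 ≈ 0.62; interference = 1 − 0.62 = 0.38.

0.38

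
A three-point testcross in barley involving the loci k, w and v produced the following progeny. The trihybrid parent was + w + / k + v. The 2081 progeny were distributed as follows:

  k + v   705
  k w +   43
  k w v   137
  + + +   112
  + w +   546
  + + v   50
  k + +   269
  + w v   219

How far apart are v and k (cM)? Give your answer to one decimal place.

The two rarest classes, k w + and + + v, are the double crossovers. Comparing them with the parentals, only the k allele has switched, so k is the middle locus and the order is v – k – w.
Crossovers in the v–k interval produce the single-crossover classes + w v and k + + (219 + 269 = 488) plus the double crossovers (93).
RF(v–k) = (488 + 93) / 2081 = 581/2081 = 0.2792 → 27.9 cM.

27.9 cM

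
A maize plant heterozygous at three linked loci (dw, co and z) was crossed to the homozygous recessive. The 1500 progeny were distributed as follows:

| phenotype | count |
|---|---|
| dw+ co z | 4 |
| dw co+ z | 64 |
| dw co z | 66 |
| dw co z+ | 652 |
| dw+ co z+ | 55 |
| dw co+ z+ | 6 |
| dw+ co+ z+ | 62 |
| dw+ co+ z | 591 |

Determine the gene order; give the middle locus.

The two most frequent reciprocal classes, dw+ co+ z and dw co z+, are the parental types, so the F1 was dw+ co+ z / dw co z+.
The two rarest classes, dw+ co z and dw co+ z+, are the double crossovers. Comparing them with the parentals, only the co allele has switched, so co is the middle locus and the order is dw – co – z.

co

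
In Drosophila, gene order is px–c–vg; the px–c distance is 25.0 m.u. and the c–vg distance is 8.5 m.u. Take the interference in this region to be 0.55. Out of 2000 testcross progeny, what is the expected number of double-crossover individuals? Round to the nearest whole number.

19

Map distances give recombination frequencies of 0.250 and 0.085 for the two intervals.
With interference 0.55 (so coincidence = 0.45), expected double-crossover frequency = 0.250 × 0.085 × 0.45 = 0.00956.
Expected number = 0.00956 × 2000 = 19.12 ≈ 19.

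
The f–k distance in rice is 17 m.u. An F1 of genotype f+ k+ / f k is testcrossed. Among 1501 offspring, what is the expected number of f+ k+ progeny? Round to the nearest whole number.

A map distance of 17 m.u. corresponds to a recombination frequency of 0.170.
The F1 is f+ k+ / f k, so f+ k+ is a parental gamete class with expected frequency (1 − r)/2 = 0.830/2 = 0.4150.
Expected number = 0.4150 × 1501 = 622.91 ≈ 623.

623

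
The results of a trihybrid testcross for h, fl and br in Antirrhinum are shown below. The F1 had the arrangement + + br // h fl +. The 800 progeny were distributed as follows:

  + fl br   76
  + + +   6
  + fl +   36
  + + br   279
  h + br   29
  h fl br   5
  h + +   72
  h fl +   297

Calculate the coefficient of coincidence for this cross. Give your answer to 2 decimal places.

The two rarest classes, + + + and h fl br, are the double crossovers. Comparing them with the parentals, only the br allele has switched, so br is the middle locus and the order is h – br – fl.
h–br: (65 + 11)/800 = 0.0950; br–fl: (148 + 11)/800 = 0.1988.
Expected DCO frequency = 0.0950 × 0.1988 ≈ 0.01889; observed = 11/800 ≈ 0.01375.
Coefficient of coincidence = 0.01375/0.01889 ≈ 0.73.

0.73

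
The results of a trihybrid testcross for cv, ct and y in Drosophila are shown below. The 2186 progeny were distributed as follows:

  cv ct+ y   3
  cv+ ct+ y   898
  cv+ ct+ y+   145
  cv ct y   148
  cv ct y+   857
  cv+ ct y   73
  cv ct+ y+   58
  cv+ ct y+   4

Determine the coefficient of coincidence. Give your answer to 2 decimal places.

The two most frequent reciprocal classes, cv ct y+ and cv+ ct+ y, are the parental types, so the F1 was cv ct y+ / cv+ ct+ y.
The two rarest classes, cv+ ct y+ and cv ct+ y, are the double crossovers. Comparing them with the parentals, only the cv allele has switched, so cv is the middle locus and the order is y – cv – ct.
y–cv: (293 + 7)/2186 = 0.1372; cv–ct: (131 + 7)/2186 = 0.0631.
Expected DCO frequency = 0.1372 × 0.0631 ≈ 0.00866; observed = 7/2186 ≈ 0.00320.
Coefficient of coincidence = 0.00320/0.00866 ≈ 0.37.

0.37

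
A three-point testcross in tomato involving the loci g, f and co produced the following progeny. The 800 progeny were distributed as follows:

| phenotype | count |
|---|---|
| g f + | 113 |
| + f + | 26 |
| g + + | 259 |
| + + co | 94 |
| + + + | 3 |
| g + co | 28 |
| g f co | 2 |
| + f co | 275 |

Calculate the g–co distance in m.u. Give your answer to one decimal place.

The two most frequent reciprocal classes, + f co and g + +, are the parental types, so the F1 was + f co / g + +.
The two rarest classes, g f co and + + +, are the double crossovers. Comparing them with the parentals, only the g allele has switched, so g is the middle locus and the order is f – g – co.
Crossovers in the g–co interval produce the single-crossover classes + f + and g + co (26 + 28 = 54) plus the double crossovers (5).
RF(g–co) = (54 + 5) / 800 = 59/800 = 0.0737 → 7.4 m.u.

7.4 m.u.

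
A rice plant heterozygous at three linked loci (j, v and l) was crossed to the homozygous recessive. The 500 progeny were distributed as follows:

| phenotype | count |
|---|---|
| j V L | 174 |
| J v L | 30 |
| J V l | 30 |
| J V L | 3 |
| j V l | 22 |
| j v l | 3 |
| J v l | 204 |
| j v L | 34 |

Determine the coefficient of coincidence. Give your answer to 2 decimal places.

0.74

The two most frequent reciprocal classes, j V L and J v l, are the parental types, so the F1 was j V L / J v l.
The two rarest classes, J V L and j v l, are the double crossovers. Comparing them with the parentals, only the j allele has switched, so j is the middle locus and the order is l – j – v.
l–j: (52 + 6)/500 = 0.1160; j–v: (64 + 6)/500 = 0.1400.
Expected DCO frequency = 0.1160 × 0.1400 ≈ 0.01624; observed = 6/500 ≈ 0.01200.
Coefficient of coincidence = 0.01200/0.01624 ≈ 0.74.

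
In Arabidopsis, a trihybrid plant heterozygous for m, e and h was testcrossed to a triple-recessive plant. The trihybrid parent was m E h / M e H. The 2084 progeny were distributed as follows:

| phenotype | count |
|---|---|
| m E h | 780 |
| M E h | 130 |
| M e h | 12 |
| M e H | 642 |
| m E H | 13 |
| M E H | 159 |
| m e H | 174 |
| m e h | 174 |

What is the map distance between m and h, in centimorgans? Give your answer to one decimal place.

The two rarest classes, m E H and M e h, are the double crossovers. Comparing them with the parentals, only the h allele has switched, so h is the middle locus and the order is m – h – e.
Crossovers in the m–h interval produce the single-crossover classes M E h and m e H (130 + 174 = 304) plus the double crossovers (25).
RF(m–h) = (304 + 25) / 2084 = 329/2084 = 0.1579 → 15.8 centimorgans.

15.8 centimorgans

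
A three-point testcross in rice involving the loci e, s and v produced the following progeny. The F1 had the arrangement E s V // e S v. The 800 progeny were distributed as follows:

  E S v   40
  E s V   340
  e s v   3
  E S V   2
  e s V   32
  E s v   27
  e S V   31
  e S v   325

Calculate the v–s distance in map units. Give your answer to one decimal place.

7.9 map units

The two rarest classes, E S V and e s v, are the double crossovers. Comparing them with the parentals, only the s allele has switched, so s is the middle locus and the order is v – s – e.
Crossovers in the v–s interval produce the single-crossover classes E s v and e S V (27 + 31 = 58) plus the double crossovers (5).
RF(v–s) = (58 + 5) / 800 = 63/800 = 0.0788 → 7.9 map units.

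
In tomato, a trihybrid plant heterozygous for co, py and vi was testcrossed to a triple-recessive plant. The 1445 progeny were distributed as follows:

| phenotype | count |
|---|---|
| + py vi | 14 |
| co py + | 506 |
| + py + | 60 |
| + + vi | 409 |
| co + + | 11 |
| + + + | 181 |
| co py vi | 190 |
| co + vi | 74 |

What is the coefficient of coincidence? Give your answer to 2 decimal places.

0.57

The two most frequent reciprocal classes, co py + and + + vi, are the parental types, so the F1 was co py + / + + vi.
The two rarest classes, co + + and + py vi, are the double crossovers. Comparing them with the parentals, only the py allele has switched, so py is the middle locus and the order is co – py – vi.
co–py: (134 + 25)/1445 = 0.1100; py–vi: (371 + 25)/1445 = 0.2740.
Expected DCO frequency = 0.1100 × 0.2740 ≈ 0.03014; observed = 25/1445 ≈ 0.01730.
Coefficient of coincidence = 0.01730/0.03014 ≈ 0.57.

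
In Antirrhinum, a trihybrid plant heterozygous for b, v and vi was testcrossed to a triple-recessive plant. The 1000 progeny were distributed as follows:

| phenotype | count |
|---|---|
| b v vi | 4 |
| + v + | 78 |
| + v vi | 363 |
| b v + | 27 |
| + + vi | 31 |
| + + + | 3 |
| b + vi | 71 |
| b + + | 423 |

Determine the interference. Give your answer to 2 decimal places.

0.31

The two most frequent reciprocal classes, b + + and + v vi, are the parental types, so the F1 was b + + / + v vi.
The two rarest classes, + + + and b v vi, are the double crossovers. Comparing them with the parentals, only the b allele has switched, so b is the middle locus and the order is v – b – vi.
v–b: (58 + 7)/1000 = 0.0650; b–vi: (149 + 7)/1000 = 0.1560.
Expected DCO frequency = 0.0650 × 0.1560 ≈ 0.01014; observed = 7/1000 ≈ 0.00700.
Coefficient of coincidence = 0.00700/0.01014 ≈ 0.69; interference = 1 − 0.69 = 0.31.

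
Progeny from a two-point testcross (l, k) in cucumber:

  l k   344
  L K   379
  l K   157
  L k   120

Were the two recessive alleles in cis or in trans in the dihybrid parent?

cis

The two most frequent classes are L K (379) and l k (344); these are the parental (non-recombinant) types.
So the F1 carried L K on one chromosome and l k on the other — the recessive alleles are on the same chromosome (cis / coupling).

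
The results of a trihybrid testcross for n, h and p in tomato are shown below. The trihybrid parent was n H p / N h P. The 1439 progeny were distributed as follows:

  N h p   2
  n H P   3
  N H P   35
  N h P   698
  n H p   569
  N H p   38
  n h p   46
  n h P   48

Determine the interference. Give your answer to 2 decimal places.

The two rarest classes, n H P and N h p, are the double crossovers. Comparing them with the parentals, only the p allele has switched, so p is the middle locus and the order is n – p – h.
n–p: (86 + 5)/1439 = 0.0632; p–h: (81 + 5)/1439 = 0.0598.
Expected DCO frequency = 0.0632 × 0.0598 ≈ 0.00378; observed = 5/1439 ≈ 0.00347.
Coefficient of coincidence = 0.00347/0.00378 ≈ 0.92; interference = 1 − 0.92 = 0.08.

0.08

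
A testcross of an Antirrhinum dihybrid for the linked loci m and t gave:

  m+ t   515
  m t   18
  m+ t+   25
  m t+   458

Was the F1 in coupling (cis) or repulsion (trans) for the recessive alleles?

trans

The two most frequent classes are m+ t (515) and m t+ (458); these are the parental (non-recombinant) types.
So the F1 carried m+ t on one chromosome and m t+ on the other — the recessive alleles are on opposite chromosomes (trans / repulsion).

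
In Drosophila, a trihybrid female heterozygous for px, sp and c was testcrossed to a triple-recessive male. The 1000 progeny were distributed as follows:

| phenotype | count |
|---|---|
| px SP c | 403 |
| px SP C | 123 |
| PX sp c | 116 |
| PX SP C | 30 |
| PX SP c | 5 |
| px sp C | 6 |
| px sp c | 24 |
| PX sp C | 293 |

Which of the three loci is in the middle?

The two most frequent reciprocal classes, PX sp C and px SP c, are the parental types, so the F1 was PX sp C / px SP c.
The two rarest classes, px sp C and PX SP c, are the double crossovers. Comparing them with the parentals, only the px allele has switched, so px is the middle locus and the order is c – px – sp.

px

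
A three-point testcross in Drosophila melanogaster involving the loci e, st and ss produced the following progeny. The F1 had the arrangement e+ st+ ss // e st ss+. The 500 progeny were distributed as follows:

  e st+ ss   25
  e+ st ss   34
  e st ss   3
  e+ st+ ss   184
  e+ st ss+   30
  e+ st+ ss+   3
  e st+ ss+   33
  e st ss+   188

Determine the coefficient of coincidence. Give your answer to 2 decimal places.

The two rarest classes, e+ st+ ss+ and e st ss, are the double crossovers. Comparing them with the parentals, only the ss allele has switched, so ss is the middle locus and the order is e – ss – st.
e–ss: (55 + 6)/500 = 0.1220; ss–st: (67 + 6)/500 = 0.1460.
Expected DCO frequency = 0.1220 × 0.1460 ≈ 0.01781; observed = 6/500 ≈ 0.01200.
Coefficient of coincidence = 0.01200/0.01781 ≈ 0.67.

0.67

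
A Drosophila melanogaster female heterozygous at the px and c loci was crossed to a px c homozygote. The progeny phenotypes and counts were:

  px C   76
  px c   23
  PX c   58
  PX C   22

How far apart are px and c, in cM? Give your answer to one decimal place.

25.1 cM

The two most frequent classes, PX c (58) and px C (76), are the parental types, so the F1 was PX c / px C.
The recombinant classes are PX C and px c: 22 + 23 = 45.
Recombination frequency = 45/179 = 0.2514 ≈ 25.1%, i.e. 25.1 cM.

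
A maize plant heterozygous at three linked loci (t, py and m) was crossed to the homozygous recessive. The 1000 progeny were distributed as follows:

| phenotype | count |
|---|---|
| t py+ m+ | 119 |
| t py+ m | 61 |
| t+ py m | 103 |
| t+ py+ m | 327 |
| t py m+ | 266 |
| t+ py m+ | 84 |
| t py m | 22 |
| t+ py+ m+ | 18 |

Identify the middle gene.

The two most frequent reciprocal classes, t py m+ and t+ py+ m, are the parental types, so the F1 was t py m+ / t+ py+ m.
The two rarest classes, t py m and t+ py+ m+, are the double crossovers. Comparing them with the parentals, only the m allele has switched, so m is the middle locus and the order is t – m – py.

m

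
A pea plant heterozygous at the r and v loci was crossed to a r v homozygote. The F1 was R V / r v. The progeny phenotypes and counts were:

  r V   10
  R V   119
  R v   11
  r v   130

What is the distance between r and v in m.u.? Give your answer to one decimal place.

7.8 m.u.

The recombinant classes are R v and r V: 11 + 10 = 21.
Recombination frequency = 21/270 = 0.0778 ≈ 7.8%, i.e. 7.8 m.u.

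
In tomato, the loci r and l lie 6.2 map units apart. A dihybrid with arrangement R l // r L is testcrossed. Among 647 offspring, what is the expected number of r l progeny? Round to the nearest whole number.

20

A map distance of 6.2 map units corresponds to a recombination frequency of 0.062.
The F1 is R l / r L, so r l is a recombinant gamete class with expected frequency r/2 = 0.062/2 = 0.0310.
Expected number = 0.0310 × 647 = 20.06 ≈ 20.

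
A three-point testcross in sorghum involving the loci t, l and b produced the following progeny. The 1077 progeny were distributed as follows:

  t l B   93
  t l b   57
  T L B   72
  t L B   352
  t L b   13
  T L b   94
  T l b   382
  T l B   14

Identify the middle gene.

The two most frequent reciprocal classes, T l b and t L B, are the parental types, so the F1 was T l b / t L B.
The two rarest classes, T l B and t L b, are the double crossovers. Comparing them with the parentals, only the b allele has switched, so b is the middle locus and the order is t – b – l.

b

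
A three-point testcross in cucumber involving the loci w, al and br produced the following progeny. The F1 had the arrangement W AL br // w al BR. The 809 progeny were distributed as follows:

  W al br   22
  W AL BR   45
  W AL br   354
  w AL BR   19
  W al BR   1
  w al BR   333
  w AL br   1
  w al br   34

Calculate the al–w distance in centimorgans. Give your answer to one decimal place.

The two rarest classes, w AL br and W al BR, are the double crossovers. Comparing them with the parentals, only the w allele has switched, so w is the middle locus and the order is br – w – al.
Crossovers in the w–al interval produce the single-crossover classes W al br and w AL BR (22 + 19 = 41) plus the double crossovers (2).
RF(w–al) = (41 + 2) / 809 = 43/809 = 0.0532 → 5.3 centimorgans.

5.3 centimorgans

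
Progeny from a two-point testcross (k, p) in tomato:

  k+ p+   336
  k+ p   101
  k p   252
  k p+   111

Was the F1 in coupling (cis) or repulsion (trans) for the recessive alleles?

cis

The two most frequent classes are k+ p+ (336) and k p (252); these are the parental (non-recombinant) types.
So the F1 carried k+ p+ on one chromosome and k p on the other — the recessive alleles are on the same chromosome (cis / coupling).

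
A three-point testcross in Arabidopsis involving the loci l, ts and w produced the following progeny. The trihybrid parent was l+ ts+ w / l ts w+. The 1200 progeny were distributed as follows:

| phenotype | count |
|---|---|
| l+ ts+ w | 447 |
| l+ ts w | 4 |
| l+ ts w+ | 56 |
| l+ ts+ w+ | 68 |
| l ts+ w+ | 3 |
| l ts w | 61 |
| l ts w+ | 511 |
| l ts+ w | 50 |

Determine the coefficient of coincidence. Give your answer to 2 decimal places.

The two rarest classes, l+ ts w and l ts+ w+, are the double crossovers. Comparing them with the parentals, only the ts allele has switched, so ts is the middle locus and the order is w – ts – l.
w–ts: (129 + 7)/1200 = 0.1133; ts–l: (106 + 7)/1200 = 0.0942.
Expected DCO frequency = 0.1133 × 0.0942 ≈ 0.01067; observed = 7/1200 ≈ 0.00583.
Coefficient of coincidence = 0.00583/0.01067 ≈ 0.55.

0.55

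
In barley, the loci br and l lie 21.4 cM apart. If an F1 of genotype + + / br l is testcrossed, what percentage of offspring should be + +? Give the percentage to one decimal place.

A map distance of 21.4 cM corresponds to a recombination frequency of 0.214.
The F1 is + + / br l, so + + is a parental gamete class with expected frequency (1 − r)/2 = 0.786/2 = 0.3930.
That is 0.3930 = 39.3% of the progeny.

39.3%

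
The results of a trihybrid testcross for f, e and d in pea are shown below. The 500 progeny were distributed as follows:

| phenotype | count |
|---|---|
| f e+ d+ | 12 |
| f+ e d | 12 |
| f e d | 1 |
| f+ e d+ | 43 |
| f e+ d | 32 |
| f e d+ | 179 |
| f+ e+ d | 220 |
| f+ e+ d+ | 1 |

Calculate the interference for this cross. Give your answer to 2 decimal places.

0.50

The two most frequent reciprocal classes, f+ e+ d and f e d+, are the parental types, so the F1 was f+ e+ d / f e d+.
The two rarest classes, f+ e+ d+ and f e d, are the double crossovers. Comparing them with the parentals, only the d allele has switched, so d is the middle locus and the order is f – d – e.
f–d: (75 + 2)/500 = 0.1540; d–e: (24 + 2)/500 = 0.0520.
Expected DCO frequency = 0.1540 × 0.0520 ≈ 0.00801; observed = 2/500 ≈ 0.00400.
Coefficient of coincidence = 0.00400/0.00801 ≈ 0.50; interference = 1 − 0.50 = 0.50.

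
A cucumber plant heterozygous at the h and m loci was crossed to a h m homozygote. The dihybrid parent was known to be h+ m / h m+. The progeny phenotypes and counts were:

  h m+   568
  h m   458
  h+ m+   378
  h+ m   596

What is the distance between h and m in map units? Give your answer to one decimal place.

41.8 map units

The recombinant classes are h+ m+ and h m: 378 + 458 = 836.
Recombination frequency = 836/2000 = 0.4180 ≈ 41.8%, i.e. 41.8 map units.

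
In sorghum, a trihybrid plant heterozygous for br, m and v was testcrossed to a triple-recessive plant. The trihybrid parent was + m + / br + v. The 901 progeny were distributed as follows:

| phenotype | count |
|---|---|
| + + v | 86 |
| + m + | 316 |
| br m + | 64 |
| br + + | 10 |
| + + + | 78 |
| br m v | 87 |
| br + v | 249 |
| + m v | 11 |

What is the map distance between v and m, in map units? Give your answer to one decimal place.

20.6 map units

The two rarest classes, + m v and br + +, are the double crossovers. Comparing them with the parentals, only the v allele has switched, so v is the middle locus and the order is br – v – m.
Crossovers in the v–m interval produce the single-crossover classes + + + and br m v (78 + 87 = 165) plus the double crossovers (21).
RF(v–m) = (165 + 21) / 901 = 186/901 = 0.2064 → 20.6 map units.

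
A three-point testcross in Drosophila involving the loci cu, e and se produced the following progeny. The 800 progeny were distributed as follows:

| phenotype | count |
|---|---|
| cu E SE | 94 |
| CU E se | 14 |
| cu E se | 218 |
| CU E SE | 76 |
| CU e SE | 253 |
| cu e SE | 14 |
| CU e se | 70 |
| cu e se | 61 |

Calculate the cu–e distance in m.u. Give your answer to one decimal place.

20.6 m.u.

The two most frequent reciprocal classes, CU e SE and cu E se, are the parental types, so the F1 was CU e SE / cu E se.
The two rarest classes, cu e SE and CU E se, are the double crossovers. Comparing them with the parentals, only the cu allele has switched, so cu is the middle locus and the order is e – cu – se.
Crossovers in the e–cu interval produce the single-crossover classes CU E SE and cu e se (76 + 61 = 137) plus the double crossovers (28).
RF(e–cu) = (137 + 28) / 800 = 165/800 = 0.2062 → 20.6 m.u.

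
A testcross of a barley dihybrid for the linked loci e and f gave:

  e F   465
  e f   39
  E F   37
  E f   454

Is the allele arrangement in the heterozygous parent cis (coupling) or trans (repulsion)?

trans

The two most frequent classes are E f (454) and e F (465); these are the parental (non-recombinant) types.
So the F1 carried E f on one chromosome and e F on the other — the recessive alleles are on opposite chromosomes (trans / repulsion).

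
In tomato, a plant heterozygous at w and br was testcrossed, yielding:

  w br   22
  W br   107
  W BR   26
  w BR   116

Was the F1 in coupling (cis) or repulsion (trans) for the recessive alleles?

trans

The two most frequent classes are W br (107) and w BR (116); these are the parental (non-recombinant) types.
So the F1 carried W br on one chromosome and w BR on the other — the recessive alleles are on opposite chromosomes (trans / repulsion).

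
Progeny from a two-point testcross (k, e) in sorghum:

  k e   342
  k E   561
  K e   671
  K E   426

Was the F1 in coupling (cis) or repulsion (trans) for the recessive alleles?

trans

The two most frequent classes are K e (671) and k E (561); these are the parental (non-recombinant) types.
So the F1 carried K e on one chromosome and k E on the other — the recessive alleles are on opposite chromosomes (trans / repulsion).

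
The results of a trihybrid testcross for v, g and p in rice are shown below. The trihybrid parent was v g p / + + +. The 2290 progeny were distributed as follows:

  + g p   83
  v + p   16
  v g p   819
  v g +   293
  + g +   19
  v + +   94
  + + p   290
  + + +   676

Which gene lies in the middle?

The two rarest classes, v + p and + g +, are the double crossovers. Comparing them with the parentals, only the g allele has switched, so g is the middle locus and the order is v – g – p.

g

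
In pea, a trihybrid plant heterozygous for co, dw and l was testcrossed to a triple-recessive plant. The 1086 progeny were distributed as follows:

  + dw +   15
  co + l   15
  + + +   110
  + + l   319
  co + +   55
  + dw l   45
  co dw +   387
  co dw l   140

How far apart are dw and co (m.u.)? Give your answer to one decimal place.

The two most frequent reciprocal classes, co dw + and + + l, are the parental types, so the F1 was co dw + / + + l.
The two rarest classes, + dw + and co + l, are the double crossovers. Comparing them with the parentals, only the co allele has switched, so co is the middle locus and the order is l – co – dw.
Crossovers in the co–dw interval produce the single-crossover classes co + + and + dw l (55 + 45 = 100) plus the double crossovers (30).
RF(co–dw) = (100 + 30) / 1086 = 130/1086 = 0.1197 → 12.0 m.u.

12.0 m.u.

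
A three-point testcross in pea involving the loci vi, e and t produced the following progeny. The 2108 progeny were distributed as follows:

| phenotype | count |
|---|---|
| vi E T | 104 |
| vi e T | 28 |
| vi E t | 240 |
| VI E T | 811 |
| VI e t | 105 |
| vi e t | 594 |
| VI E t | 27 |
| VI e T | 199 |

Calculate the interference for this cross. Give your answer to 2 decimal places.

The two most frequent reciprocal classes, vi e t and VI E T, are the parental types, so the F1 was vi e t / VI E T.
The two rarest classes, vi e T and VI E t, are the double crossovers. Comparing them with the parentals, only the t allele has switched, so t is the middle locus and the order is vi – t – e.
vi–t: (209 + 55)/2108 = 0.1252; t–e: (439 + 55)/2108 = 0.2343.
Expected DCO frequency = 0.1252 × 0.2343 ≈ 0.02933; observed = 55/2108 ≈ 0.02609.
Coefficient of coincidence = 0.02609/0.02933 ≈ 0.89; interference = 1 − 0.89 = 0.11.

0.11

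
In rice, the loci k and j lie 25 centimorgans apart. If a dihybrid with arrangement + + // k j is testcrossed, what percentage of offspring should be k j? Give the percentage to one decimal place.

37.5%

A map distance of 25 centimorgans corresponds to a recombination frequency of 0.250.
The F1 is + + / k j, so k j is a parental gamete class with expected frequency (1 − r)/2 = 0.750/2 = 0.3750.
That is 0.3750 = 37.5% of the progeny.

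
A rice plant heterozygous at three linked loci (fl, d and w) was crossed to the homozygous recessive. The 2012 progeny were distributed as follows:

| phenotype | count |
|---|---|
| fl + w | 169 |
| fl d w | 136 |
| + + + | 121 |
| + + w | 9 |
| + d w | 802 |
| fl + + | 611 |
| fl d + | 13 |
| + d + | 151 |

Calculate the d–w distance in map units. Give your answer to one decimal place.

17.0 map units

The two most frequent reciprocal classes, fl + + and + d w, are the parental types, so the F1 was fl + + / + d w.
The two rarest classes, fl d + and + + w, are the double crossovers. Comparing them with the parentals, only the d allele has switched, so d is the middle locus and the order is fl – d – w.
Crossovers in the d–w interval produce the single-crossover classes fl + w and + d + (169 + 151 = 320) plus the double crossovers (22).
RF(d–w) = (320 + 22) / 2012 = 342/2012 = 0.1700 → 17.0 map units.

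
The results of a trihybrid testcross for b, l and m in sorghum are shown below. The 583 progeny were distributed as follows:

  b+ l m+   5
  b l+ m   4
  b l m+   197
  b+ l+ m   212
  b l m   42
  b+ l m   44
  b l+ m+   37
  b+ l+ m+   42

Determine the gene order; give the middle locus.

b

The two most frequent reciprocal classes, b+ l+ m and b l m+, are the parental types, so the F1 was b+ l+ m / b l m+.
The two rarest classes, b l+ m and b+ l m+, are the double crossovers. Comparing them with the parentals, only the b allele has switched, so b is the middle locus and the order is m – b – l.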